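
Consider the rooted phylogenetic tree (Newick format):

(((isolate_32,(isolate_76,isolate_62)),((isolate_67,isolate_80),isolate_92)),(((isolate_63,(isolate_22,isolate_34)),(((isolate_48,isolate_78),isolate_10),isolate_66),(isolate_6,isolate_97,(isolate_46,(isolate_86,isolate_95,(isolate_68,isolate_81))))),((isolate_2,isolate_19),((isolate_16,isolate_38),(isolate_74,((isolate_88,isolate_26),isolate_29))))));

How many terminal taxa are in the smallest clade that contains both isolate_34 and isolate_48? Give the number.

The MRCA of isolate_34 and isolate_48 is the node subtending ((isolate_63,(isolate_22,isolate_34)),(((isolate_48,isolate_78),isolate_10),isolate_66),(isolate_6,isolate_97,(isolate_46,(isolate_86,isolate_95,(isolate_68,isolate_81))))).
That clade contains 14 terminal taxa: isolate_10, isolate_22, isolate_34, isolate_46, isolate_48, isolate_6, isolate_63, isolate_66, isolate_68, isolate_78, isolate_81, isolate_86, isolate_95, isolate_97.

14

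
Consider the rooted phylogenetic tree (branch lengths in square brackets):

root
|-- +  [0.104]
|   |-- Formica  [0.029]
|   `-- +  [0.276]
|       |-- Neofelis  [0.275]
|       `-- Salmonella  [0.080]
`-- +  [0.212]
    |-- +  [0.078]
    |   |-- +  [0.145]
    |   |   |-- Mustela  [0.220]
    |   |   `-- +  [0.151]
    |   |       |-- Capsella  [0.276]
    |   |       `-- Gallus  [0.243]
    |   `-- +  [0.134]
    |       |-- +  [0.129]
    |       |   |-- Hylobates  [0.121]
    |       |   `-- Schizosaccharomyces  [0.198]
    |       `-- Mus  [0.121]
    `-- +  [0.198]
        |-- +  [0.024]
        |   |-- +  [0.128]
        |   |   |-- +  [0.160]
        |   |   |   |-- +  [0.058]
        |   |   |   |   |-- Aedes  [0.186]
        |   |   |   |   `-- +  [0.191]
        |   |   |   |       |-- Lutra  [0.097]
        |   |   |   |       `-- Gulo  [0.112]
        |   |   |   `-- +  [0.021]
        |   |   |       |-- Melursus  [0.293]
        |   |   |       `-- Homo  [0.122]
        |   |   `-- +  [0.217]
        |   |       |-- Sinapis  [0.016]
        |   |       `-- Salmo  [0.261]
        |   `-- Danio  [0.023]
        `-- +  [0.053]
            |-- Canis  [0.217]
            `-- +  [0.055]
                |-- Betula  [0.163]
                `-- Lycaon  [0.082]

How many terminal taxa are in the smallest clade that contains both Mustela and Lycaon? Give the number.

17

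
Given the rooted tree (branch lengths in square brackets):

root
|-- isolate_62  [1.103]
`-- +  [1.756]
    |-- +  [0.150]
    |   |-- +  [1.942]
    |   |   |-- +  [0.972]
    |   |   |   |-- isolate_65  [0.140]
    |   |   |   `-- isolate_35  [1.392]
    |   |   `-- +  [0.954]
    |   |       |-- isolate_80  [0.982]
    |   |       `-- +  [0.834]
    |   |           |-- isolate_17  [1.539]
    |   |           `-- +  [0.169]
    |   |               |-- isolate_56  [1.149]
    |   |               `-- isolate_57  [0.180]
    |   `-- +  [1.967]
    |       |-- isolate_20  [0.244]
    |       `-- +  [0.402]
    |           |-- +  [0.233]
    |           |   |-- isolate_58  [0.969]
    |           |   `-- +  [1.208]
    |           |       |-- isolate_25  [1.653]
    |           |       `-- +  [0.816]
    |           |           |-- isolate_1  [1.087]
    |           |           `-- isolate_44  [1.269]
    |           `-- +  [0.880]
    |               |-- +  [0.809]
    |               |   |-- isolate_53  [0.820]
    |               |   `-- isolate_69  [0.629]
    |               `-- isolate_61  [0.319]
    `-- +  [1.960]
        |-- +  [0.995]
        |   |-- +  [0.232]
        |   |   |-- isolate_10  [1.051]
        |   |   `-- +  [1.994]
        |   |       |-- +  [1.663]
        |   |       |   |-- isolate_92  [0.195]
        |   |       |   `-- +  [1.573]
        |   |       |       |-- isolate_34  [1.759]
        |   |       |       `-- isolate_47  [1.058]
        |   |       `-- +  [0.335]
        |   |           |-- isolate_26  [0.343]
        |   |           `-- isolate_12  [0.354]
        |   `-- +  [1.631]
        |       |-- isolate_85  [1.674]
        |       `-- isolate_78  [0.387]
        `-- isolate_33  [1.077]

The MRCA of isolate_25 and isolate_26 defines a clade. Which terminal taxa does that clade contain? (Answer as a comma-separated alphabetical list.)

isolate_1, isolate_10, isolate_12, isolate_17, isolate_20, isolate_25, isolate_26, isolate_33, isolate_34, isolate_35, isolate_44, isolate_47, isolate_53, isolate_56, isolate_57, isolate_58, isolate_61, isolate_65, isolate_69, isolate_78, isolate_80, isolate_85, isolate_92

Tracing isolate_25: it sits inside (isolate_25,(isolate_1,isolate_44)).
Tracing isolate_26: it sits inside (isolate_26,isolate_12).
The smallest clade enclosing both is ((((isolate_65,isolate_35),(isolate_80,(isolate_17,(isolate_56,isolate_57)))),(isolate_20,((isolate_58,(isolate_25,(isolate_1,isolate_44))),((isolate_53,isolate_69),isolate_61)))),(((isolate_10,((isolate_92,(isolate_34,isolate_47)),(isolate_26,isolate_12))),(isolate_85,isolate_78)),isolate_33)); the answer is its 23 terminal taxa in alphabetical order.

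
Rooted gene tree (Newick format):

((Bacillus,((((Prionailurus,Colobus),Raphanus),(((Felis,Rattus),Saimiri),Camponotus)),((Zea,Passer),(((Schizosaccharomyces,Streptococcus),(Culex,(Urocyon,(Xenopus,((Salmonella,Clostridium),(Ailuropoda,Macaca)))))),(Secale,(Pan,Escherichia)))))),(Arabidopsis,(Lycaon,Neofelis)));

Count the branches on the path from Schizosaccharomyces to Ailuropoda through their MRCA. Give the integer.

8

The MRCA of Schizosaccharomyces and Ailuropoda is the node subtending ((Schizosaccharomyces,Streptococcus),(Culex,(Urocyon,(Xenopus,((Salmonella,Clostridium),(Ailuropoda,Macaca)))))).
From Schizosaccharomyces up to that node: 2 branches. From Ailuropoda up to the same node: 6 branches. Total: 2 + 6 = 8.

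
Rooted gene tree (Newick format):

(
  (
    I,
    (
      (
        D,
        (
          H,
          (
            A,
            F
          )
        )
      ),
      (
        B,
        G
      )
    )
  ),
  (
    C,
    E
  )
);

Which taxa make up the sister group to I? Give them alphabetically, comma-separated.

I attaches to the tree at the node subtending (I,((D,(H,(A,F))),(B,G))).
The other lineage descending from that same node — the sister group — is ((D,(H,(A,F))),(B,G)); its 6 tips in alphabetical order are the answer.

A, B, D, F, G, H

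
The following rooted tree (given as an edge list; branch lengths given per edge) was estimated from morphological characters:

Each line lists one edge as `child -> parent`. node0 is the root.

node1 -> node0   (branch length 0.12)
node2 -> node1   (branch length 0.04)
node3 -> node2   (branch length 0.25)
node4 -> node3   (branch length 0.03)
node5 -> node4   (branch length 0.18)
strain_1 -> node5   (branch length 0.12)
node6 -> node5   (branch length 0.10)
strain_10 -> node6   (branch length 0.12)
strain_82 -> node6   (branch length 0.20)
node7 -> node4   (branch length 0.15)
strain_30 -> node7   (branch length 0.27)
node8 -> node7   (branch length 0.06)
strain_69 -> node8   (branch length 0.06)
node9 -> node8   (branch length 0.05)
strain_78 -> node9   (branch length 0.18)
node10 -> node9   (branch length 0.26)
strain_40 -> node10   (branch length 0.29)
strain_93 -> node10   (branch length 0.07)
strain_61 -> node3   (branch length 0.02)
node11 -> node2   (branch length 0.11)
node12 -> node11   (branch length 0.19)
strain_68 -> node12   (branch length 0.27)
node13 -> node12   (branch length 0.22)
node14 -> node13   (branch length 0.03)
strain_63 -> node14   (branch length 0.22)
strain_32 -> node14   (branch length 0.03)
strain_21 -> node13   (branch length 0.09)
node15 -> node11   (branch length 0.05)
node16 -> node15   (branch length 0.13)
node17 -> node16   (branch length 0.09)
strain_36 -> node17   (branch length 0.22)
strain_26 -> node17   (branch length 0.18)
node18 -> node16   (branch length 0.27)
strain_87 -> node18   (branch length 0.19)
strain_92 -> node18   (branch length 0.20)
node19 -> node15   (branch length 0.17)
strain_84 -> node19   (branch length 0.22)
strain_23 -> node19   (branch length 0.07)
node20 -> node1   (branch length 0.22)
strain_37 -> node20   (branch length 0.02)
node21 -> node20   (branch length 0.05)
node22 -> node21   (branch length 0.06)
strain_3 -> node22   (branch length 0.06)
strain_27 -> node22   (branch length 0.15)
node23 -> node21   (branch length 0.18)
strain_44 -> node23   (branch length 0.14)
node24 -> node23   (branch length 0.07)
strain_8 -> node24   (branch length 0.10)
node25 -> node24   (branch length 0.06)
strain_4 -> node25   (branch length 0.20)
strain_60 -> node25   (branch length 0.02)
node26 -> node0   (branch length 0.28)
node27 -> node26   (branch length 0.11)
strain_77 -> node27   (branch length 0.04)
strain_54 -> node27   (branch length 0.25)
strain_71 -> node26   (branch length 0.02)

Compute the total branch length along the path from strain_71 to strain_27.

0.90

The path runs strain_71 → … → MRCA → … → strain_27; the MRCA is the root of the tree.
Branch lengths along that path: 0.02 + 0.28 + 0.12 + 0.22 + 0.05 + 0.06 + 0.15 = 0.90.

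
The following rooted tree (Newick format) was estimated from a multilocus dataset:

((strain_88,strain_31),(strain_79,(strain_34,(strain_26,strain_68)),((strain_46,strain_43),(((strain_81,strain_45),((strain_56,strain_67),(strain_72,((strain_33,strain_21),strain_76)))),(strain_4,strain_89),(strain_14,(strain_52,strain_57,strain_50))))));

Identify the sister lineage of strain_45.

strain_81

strain_45 attaches to the tree at the node subtending (strain_81,strain_45).
The other lineage descending from that same node — the sister group — is the single tip strain_81.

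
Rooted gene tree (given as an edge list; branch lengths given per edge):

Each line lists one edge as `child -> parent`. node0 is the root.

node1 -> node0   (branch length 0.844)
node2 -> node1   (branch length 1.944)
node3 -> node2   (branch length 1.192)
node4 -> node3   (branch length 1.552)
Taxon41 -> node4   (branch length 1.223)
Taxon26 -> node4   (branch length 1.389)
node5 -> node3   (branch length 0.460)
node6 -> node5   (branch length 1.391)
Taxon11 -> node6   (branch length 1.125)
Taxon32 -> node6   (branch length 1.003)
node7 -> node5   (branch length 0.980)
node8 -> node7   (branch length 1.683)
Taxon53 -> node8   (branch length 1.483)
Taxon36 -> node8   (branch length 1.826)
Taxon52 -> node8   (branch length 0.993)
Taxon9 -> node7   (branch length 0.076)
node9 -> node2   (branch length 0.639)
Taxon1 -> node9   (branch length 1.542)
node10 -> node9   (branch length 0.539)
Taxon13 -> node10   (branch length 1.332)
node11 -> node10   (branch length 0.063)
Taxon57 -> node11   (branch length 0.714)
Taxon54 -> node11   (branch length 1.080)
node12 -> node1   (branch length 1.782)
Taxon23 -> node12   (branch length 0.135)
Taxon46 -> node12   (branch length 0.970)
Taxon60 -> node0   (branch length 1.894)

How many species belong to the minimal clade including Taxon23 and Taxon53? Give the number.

14

The MRCA of Taxon23 and Taxon53 is the node subtending ((((Taxon41,Taxon26),((Taxon11,Taxon32),((Taxon53,Taxon36,Taxon52),Taxon9))),(Taxon1,(Taxon13,(Taxon57,Taxon54)))),(Taxon23,Taxon46)).
That clade contains 14 terminal taxa: Taxon1, Taxon11, Taxon13, Taxon23, Taxon26, Taxon32, Taxon36, Taxon41, Taxon46, Taxon52, Taxon53, Taxon54, Taxon57, Taxon9.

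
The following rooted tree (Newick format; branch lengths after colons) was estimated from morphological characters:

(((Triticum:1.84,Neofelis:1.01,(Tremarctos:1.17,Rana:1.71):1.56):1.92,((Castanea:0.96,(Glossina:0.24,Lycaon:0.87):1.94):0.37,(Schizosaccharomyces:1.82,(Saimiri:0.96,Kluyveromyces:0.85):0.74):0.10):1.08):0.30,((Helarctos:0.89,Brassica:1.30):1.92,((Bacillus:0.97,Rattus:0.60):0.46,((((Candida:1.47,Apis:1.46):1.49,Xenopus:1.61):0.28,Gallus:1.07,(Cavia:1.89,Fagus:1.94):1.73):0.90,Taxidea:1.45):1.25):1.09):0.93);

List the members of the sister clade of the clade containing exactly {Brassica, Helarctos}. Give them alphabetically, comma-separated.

The clade containing exactly {Brassica, Helarctos} attaches to the tree at the node subtending ((Helarctos,Brassica),((Bacillus,Rattus),((((Candida,Apis),Xenopus),Gallus,(Cavia,Fagus)),Taxidea))).
The other lineage descending from that same node — the sister group — is ((Bacillus,Rattus),((((Candida,Apis),Xenopus),Gallus,(Cavia,Fagus)),Taxidea)); its 9 tips in alphabetical order are the answer.

Apis, Bacillus, Candida, Cavia, Fagus, Gallus, Rattus, Taxidea, Xenopus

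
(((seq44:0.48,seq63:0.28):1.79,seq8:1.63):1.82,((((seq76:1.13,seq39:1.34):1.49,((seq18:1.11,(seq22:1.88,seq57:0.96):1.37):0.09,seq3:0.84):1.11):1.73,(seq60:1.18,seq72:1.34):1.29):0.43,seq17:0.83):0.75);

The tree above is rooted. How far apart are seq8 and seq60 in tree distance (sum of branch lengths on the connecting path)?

The path runs seq8 → … → MRCA → … → seq60; the MRCA is the root of the tree.
Branch lengths along that path: 1.63 + 1.82 + 0.75 + 0.43 + 1.29 + 1.18 = 7.10.

7.10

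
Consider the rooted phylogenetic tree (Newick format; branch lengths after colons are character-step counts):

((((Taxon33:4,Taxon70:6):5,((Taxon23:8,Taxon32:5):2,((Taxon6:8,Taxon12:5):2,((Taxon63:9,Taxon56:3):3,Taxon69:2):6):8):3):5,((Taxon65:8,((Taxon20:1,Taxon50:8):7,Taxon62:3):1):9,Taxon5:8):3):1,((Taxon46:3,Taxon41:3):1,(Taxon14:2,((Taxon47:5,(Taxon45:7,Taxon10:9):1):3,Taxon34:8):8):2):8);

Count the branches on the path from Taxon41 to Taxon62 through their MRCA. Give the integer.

The MRCA of Taxon41 and Taxon62 is the root of the tree.
From Taxon41 up to that node: 3 branches. From Taxon62 up to the same node: 5 branches. Total: 3 + 5 = 8.

8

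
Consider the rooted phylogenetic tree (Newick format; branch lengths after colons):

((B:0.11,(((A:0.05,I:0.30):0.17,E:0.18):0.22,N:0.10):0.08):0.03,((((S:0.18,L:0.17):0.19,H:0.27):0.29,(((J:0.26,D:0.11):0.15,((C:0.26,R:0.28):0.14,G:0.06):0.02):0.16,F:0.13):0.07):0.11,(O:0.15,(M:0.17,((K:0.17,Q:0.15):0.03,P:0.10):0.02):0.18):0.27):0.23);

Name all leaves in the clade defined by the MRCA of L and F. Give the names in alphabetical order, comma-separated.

C, D, F, G, H, J, L, R, S

Tracing L: it sits inside (S,L).
Tracing F: it sits inside (((J,D),((C,R),G)),F).
The smallest clade enclosing both is (((S,L),H),(((J,D),((C,R),G)),F)); the answer is its 9 terminal taxa in alphabetical order.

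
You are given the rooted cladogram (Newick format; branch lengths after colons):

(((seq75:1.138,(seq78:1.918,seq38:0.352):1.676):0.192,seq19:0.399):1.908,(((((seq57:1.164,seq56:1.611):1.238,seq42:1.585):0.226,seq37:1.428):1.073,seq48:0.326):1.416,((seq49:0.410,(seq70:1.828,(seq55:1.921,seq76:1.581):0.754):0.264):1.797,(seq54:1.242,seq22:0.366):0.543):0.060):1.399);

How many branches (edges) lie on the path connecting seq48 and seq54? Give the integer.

5

The MRCA of seq48 and seq54 is the node subtending (((((seq57,seq56),seq42),seq37),seq48),((seq49,(seq70,(seq55,seq76))),(seq54,seq22))).
From seq48 up to that node: 2 branches. From seq54 up to the same node: 3 branches. Total: 2 + 3 = 5.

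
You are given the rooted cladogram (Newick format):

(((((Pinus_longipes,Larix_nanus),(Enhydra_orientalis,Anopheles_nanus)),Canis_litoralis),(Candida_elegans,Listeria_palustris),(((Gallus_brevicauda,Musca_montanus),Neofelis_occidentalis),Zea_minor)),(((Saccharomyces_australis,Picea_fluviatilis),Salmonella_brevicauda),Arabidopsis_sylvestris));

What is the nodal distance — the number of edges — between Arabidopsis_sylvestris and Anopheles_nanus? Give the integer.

7

The MRCA of Arabidopsis_sylvestris and Anopheles_nanus is the root of the tree.
From Arabidopsis_sylvestris up to that node: 2 branches. From Anopheles_nanus up to the same node: 5 branches. Total: 2 + 5 = 7.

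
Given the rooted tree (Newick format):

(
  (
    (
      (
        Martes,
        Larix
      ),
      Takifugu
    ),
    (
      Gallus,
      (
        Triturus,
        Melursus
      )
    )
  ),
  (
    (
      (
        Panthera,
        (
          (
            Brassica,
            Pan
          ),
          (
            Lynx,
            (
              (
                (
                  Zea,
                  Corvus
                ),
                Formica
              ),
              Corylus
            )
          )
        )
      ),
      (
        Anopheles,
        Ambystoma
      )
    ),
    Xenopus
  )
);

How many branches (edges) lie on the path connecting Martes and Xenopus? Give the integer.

The MRCA of Martes and Xenopus is the root of the tree.
From Martes up to that node: 4 branches. From Xenopus up to the same node: 2 branches. Total: 4 + 2 = 6.

6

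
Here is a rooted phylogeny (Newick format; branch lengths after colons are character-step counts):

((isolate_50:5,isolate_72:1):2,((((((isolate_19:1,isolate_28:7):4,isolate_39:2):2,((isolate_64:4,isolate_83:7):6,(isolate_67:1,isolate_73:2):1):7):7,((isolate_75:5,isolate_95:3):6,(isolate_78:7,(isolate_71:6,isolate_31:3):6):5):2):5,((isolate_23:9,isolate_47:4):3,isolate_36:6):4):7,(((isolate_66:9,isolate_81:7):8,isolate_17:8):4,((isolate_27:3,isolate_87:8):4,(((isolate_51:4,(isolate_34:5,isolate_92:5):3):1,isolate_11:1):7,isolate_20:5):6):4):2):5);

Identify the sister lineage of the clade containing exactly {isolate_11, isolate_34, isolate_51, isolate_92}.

The clade containing exactly {isolate_11, isolate_34, isolate_51, isolate_92} attaches to the tree at the node subtending (((isolate_51,(isolate_34,isolate_92)),isolate_11),isolate_20).
The other lineage descending from that same node — the sister group — is the single tip isolate_20.

isolate_20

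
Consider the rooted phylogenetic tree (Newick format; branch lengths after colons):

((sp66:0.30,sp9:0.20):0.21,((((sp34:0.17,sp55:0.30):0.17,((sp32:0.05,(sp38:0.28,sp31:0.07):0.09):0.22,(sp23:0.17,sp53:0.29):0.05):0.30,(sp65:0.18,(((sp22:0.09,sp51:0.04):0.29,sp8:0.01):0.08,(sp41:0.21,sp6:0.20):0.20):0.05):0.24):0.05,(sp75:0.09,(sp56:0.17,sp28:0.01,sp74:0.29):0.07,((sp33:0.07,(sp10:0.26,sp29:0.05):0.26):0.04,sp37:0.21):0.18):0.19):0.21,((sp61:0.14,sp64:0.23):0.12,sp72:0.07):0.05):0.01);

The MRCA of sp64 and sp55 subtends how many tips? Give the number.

The MRCA of sp64 and sp55 is the node subtending ((((sp34,sp55),((sp32,(sp38,sp31)),(sp23,sp53)),(sp65,(((sp22,sp51),sp8),(sp41,sp6)))),(sp75,(sp56,sp28,sp74),((sp33,(sp10,sp29)),sp37))),((sp61,sp64),sp72)).
That clade contains 24 terminal taxa: sp10, sp22, sp23, sp28, sp29, sp31, sp32, sp33, sp34, sp37, sp38, sp41, sp51, sp53, sp55, sp56, sp6, sp61, sp64, sp65, sp72, sp74, sp75, sp8.

24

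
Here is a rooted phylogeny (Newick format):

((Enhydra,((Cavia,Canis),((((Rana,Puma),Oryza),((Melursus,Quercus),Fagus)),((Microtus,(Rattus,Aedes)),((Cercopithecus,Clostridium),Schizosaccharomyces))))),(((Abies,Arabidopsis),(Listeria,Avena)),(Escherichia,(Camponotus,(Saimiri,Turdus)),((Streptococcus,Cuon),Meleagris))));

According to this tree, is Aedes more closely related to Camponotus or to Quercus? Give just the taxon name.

Quercus

The MRCA of Aedes and Quercus subtends ((((Rana,Puma),Oryza),((Melursus,Quercus),Fagus)),((Microtus,(Rattus,Aedes)),((Cercopithecus,Clostridium),Schizosaccharomyces))) (12 taxa).
The MRCA of Aedes and Camponotus is the root, subtending the entire tree (26 taxa).
The first is nested inside the second, so Aedes shares a more recent common ancestor with Quercus.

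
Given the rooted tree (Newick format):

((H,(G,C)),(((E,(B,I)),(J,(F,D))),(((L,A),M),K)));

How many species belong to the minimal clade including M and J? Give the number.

10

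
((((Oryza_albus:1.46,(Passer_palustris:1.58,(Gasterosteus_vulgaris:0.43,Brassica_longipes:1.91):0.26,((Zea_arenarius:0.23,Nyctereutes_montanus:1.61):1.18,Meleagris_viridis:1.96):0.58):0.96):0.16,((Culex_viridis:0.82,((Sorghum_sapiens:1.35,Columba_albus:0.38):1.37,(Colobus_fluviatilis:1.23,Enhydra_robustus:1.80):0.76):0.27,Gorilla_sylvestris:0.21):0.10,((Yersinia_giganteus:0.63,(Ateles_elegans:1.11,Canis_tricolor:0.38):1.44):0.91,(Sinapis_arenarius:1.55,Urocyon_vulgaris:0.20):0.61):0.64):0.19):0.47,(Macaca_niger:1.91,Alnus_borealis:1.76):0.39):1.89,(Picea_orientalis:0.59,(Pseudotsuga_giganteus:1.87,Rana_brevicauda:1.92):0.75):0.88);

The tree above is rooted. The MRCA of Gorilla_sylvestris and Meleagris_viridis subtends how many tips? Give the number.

The MRCA of Gorilla_sylvestris and Meleagris_viridis is the node subtending ((Oryza_albus,(Passer_palustris,(Gasterosteus_vulgaris,Brassica_longipes),((Zea_arenarius,Nyctereutes_montanus),Meleagris_viridis))),((Culex_viridis,((Sorghum_sapiens,Columba_albus),(Colobus_fluviatilis,Enhydra_robustus)),Gorilla_sylvestris),((Yersinia_giganteus,(Ateles_elegans,Canis_tricolor)),(Sinapis_arenarius,Urocyon_vulgaris)))).
That clade contains 18 terminal taxa: Ateles_elegans, Brassica_longipes, Canis_tricolor, Colobus_fluviatilis, Columba_albus, Culex_viridis, Enhydra_robustus, Gasterosteus_vulgaris, Gorilla_sylvestris, Meleagris_viridis, Nyctereutes_montanus, Oryza_albus, Passer_palustris, Sinapis_arenarius, Sorghum_sapiens, Urocyon_vulgaris, Yersinia_giganteus, Zea_arenarius.

18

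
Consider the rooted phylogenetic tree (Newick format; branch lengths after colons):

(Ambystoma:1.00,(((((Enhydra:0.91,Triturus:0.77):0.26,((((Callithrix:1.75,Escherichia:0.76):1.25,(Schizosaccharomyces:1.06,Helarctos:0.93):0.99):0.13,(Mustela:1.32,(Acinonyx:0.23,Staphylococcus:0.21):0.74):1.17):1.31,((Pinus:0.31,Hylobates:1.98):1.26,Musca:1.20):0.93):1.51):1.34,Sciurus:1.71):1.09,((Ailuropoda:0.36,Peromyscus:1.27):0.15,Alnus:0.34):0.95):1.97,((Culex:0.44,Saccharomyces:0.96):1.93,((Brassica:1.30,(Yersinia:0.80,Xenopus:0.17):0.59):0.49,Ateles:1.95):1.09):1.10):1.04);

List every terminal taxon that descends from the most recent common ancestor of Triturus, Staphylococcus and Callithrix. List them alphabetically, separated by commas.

Acinonyx, Callithrix, Enhydra, Escherichia, Helarctos, Hylobates, Musca, Mustela, Pinus, Schizosaccharomyces, Staphylococcus, Triturus

Tracing Triturus: it sits inside (Enhydra,Triturus).
Tracing Staphylococcus: it sits inside (Acinonyx,Staphylococcus).
Tracing Callithrix: it sits inside (Callithrix,Escherichia).
The smallest clade enclosing all 3 is ((Enhydra,Triturus),((((Callithrix,Escherichia),(Schizosaccharomyces,Helarctos)),(Mustela,(Acinonyx,Staphylococcus))),((Pinus,Hylobates),Musca))); the answer is its 12 terminal taxa in alphabetical order.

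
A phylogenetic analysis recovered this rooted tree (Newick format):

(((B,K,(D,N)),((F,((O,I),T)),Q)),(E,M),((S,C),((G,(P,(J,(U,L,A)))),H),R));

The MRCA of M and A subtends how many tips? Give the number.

21

The MRCA of M and A is the root, so the clade is the entire tree.
That clade contains 21 terminal taxa: A, B, C, D, E, F, G, H, I, J, K, L, M, N, O, P, Q, R, S, T, U.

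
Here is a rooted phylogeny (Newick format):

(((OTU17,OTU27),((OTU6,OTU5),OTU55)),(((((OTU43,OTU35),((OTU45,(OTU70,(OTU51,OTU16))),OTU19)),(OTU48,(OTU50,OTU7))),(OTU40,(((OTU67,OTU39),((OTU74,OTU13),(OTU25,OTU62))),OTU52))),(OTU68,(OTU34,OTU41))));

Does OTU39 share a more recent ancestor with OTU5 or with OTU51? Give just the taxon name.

OTU51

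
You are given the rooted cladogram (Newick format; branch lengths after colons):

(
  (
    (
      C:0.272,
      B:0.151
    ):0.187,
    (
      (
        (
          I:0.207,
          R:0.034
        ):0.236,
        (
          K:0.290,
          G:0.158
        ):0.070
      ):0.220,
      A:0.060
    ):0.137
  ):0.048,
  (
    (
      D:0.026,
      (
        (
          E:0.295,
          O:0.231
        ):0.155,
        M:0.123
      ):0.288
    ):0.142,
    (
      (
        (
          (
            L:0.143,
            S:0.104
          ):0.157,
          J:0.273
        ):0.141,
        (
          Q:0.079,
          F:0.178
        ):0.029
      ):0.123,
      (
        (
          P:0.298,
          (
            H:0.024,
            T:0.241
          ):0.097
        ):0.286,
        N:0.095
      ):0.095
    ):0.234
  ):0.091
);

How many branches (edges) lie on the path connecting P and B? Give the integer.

The MRCA of P and B is the root of the tree.
From P up to that node: 5 branches. From B up to the same node: 3 branches. Total: 5 + 3 = 8.

8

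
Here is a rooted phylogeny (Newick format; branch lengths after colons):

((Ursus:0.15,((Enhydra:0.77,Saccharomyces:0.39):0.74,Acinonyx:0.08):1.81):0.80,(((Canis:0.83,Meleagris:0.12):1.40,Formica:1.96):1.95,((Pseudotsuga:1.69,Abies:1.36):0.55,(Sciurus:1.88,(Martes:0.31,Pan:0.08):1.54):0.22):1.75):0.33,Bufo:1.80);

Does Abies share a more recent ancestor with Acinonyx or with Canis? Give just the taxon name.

The MRCA of Abies and Canis subtends (((Canis,Meleagris),Formica),((Pseudotsuga,Abies),(Sciurus,(Martes,Pan)))) (8 taxa).
The MRCA of Abies and Acinonyx is the root, subtending the entire tree (13 taxa).
The first is nested inside the second, so Abies shares a more recent common ancestor with Canis.

Canis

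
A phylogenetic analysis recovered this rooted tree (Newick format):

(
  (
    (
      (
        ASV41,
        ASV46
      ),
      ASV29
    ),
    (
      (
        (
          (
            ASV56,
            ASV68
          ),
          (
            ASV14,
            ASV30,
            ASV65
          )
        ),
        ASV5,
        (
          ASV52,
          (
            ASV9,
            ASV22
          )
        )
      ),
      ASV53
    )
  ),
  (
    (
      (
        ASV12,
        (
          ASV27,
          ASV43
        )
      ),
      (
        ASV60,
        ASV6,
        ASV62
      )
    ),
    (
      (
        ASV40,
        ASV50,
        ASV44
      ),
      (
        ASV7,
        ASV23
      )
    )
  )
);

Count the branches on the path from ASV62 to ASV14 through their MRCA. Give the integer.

10

The MRCA of ASV62 and ASV14 is the root of the tree.
From ASV62 up to that node: 4 branches. From ASV14 up to the same node: 6 branches. Total: 4 + 6 = 10.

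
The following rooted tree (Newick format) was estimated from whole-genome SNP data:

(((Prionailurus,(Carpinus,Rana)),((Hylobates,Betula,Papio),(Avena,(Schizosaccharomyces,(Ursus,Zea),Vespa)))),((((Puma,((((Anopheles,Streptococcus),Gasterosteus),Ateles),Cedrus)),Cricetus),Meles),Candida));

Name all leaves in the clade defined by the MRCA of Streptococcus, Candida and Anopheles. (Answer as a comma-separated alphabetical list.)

Tracing Streptococcus: it sits inside (Anopheles,Streptococcus).
Tracing Candida: it sits inside ((((Puma,((((Anopheles,Streptococcus),Gasterosteus),Ateles),Cedrus)),Cricetus),Meles),Candida).
Tracing Anopheles: it sits inside (Anopheles,Streptococcus).
The smallest clade enclosing all 3 is ((((Puma,((((Anopheles,Streptococcus),Gasterosteus),Ateles),Cedrus)),Cricetus),Meles),Candida); the answer is its 9 terminal taxa in alphabetical order.

Anopheles, Ateles, Candida, Cedrus, Cricetus, Gasterosteus, Meles, Puma, Streptococcus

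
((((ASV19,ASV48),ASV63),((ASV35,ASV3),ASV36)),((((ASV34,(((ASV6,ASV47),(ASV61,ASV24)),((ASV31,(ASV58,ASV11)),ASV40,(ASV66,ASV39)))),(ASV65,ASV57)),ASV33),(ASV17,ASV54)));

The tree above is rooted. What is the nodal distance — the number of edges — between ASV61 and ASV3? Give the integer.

The MRCA of ASV61 and ASV3 is the root of the tree.
From ASV61 up to that node: 8 branches. From ASV3 up to the same node: 4 branches. Total: 8 + 4 = 12.

12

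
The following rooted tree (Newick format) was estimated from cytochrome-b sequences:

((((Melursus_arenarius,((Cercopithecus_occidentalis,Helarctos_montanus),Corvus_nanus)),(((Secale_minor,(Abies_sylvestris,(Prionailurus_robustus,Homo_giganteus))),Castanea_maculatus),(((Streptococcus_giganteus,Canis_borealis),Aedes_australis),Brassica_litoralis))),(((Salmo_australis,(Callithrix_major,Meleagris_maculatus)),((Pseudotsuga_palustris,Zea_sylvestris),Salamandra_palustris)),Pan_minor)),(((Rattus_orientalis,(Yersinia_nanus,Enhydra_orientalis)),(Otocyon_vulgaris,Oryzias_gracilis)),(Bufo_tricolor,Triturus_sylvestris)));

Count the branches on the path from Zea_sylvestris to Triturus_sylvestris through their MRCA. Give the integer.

The MRCA of Zea_sylvestris and Triturus_sylvestris is the root of the tree.
From Zea_sylvestris up to that node: 6 branches. From Triturus_sylvestris up to the same node: 3 branches. Total: 6 + 3 = 9.

9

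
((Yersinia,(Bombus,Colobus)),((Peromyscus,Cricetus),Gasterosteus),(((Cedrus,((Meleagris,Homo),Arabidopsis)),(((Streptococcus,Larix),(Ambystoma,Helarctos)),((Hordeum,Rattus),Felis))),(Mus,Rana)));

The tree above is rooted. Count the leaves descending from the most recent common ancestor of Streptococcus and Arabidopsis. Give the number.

The MRCA of Streptococcus and Arabidopsis is the node subtending ((Cedrus,((Meleagris,Homo),Arabidopsis)),(((Streptococcus,Larix),(Ambystoma,Helarctos)),((Hordeum,Rattus),Felis))).
That clade contains 11 terminal taxa: Ambystoma, Arabidopsis, Cedrus, Felis, Helarctos, Homo, Hordeum, Larix, Meleagris, Rattus, Streptococcus.

11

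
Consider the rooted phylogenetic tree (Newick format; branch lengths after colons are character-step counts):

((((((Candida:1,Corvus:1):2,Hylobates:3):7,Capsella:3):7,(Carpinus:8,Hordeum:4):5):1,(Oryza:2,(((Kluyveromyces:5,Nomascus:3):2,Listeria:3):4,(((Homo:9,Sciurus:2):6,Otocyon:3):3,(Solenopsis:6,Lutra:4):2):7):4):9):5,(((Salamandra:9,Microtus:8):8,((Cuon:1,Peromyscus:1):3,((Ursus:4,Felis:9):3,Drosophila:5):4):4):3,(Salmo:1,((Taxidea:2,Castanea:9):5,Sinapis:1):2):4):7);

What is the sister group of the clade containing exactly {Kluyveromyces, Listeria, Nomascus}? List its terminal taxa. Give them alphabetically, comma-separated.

Homo, Lutra, Otocyon, Sciurus, Solenopsis

The clade containing exactly {Kluyveromyces, Listeria, Nomascus} attaches to the tree at the node subtending (((Kluyveromyces,Nomascus),Listeria),(((Homo,Sciurus),Otocyon),(Solenopsis,Lutra))).
The other lineage descending from that same node — the sister group — is (((Homo,Sciurus),Otocyon),(Solenopsis,Lutra)); its 5 tips in alphabetical order are the answer.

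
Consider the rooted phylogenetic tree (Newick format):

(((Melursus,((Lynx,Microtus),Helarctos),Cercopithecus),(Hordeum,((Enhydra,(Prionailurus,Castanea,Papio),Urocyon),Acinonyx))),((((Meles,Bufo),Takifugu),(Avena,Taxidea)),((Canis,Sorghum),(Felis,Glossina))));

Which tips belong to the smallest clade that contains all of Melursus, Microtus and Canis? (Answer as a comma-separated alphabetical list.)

Tracing Melursus: it sits inside (Melursus,((Lynx,Microtus),Helarctos),Cercopithecus).
Tracing Microtus: it sits inside (Lynx,Microtus).
Tracing Canis: it sits inside (Canis,Sorghum).
The smallest clade enclosing all 3 is the whole tree (their MRCA is the root), so the answer is all 21 tips in alphabetical order.

Acinonyx, Avena, Bufo, Canis, Castanea, Cercopithecus, Enhydra, Felis, Glossina, Helarctos, Hordeum, Lynx, Meles, Melursus, Microtus, Papio, Prionailurus, Sorghum, Takifugu, Taxidea, Urocyon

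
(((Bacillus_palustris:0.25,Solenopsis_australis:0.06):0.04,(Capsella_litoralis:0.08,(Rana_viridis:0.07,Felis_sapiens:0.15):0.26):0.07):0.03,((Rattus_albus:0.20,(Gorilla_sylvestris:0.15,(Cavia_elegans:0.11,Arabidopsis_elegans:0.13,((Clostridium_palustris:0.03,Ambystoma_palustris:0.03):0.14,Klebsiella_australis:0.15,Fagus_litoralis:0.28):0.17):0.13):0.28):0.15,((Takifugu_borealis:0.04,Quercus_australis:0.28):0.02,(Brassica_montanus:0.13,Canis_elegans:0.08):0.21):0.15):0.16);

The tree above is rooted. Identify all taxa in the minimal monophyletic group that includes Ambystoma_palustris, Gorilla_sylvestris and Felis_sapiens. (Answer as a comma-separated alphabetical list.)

Tracing Ambystoma_palustris: it sits inside (Clostridium_palustris,Ambystoma_palustris).
Tracing Gorilla_sylvestris: it sits inside (Gorilla_sylvestris,(Cavia_elegans,Arabidopsis_elegans,((Clostridium_palustris,Ambystoma_palustris),Klebsiella_australis,Fagus_litoralis))).
Tracing Felis_sapiens: it sits inside (Rana_viridis,Felis_sapiens).
The smallest clade enclosing all 3 is the whole tree (their MRCA is the root), so the answer is all 17 tips in alphabetical order.

Ambystoma_palustris, Arabidopsis_elegans, Bacillus_palustris, Brassica_montanus, Canis_elegans, Capsella_litoralis, Cavia_elegans, Clostridium_palustris, Fagus_litoralis, Felis_sapiens, Gorilla_sylvestris, Klebsiella_australis, Quercus_australis, Rana_viridis, Rattus_albus, Solenopsis_australis, Takifugu_borealis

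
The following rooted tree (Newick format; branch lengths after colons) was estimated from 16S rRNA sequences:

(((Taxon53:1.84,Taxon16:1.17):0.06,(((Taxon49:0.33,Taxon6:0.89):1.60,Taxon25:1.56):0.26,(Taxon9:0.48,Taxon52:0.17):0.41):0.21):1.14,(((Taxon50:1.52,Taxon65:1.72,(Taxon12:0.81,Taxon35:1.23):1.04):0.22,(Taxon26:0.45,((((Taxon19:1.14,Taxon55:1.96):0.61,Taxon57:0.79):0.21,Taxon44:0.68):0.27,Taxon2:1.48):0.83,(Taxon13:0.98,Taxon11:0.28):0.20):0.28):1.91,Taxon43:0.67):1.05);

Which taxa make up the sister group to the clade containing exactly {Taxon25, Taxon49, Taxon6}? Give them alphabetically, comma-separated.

Taxon52, Taxon9

The clade containing exactly {Taxon25, Taxon49, Taxon6} attaches to the tree at the node subtending (((Taxon49,Taxon6),Taxon25),(Taxon9,Taxon52)).
The other lineage descending from that same node — the sister group — is (Taxon9,Taxon52); its 2 tips in alphabetical order are the answer.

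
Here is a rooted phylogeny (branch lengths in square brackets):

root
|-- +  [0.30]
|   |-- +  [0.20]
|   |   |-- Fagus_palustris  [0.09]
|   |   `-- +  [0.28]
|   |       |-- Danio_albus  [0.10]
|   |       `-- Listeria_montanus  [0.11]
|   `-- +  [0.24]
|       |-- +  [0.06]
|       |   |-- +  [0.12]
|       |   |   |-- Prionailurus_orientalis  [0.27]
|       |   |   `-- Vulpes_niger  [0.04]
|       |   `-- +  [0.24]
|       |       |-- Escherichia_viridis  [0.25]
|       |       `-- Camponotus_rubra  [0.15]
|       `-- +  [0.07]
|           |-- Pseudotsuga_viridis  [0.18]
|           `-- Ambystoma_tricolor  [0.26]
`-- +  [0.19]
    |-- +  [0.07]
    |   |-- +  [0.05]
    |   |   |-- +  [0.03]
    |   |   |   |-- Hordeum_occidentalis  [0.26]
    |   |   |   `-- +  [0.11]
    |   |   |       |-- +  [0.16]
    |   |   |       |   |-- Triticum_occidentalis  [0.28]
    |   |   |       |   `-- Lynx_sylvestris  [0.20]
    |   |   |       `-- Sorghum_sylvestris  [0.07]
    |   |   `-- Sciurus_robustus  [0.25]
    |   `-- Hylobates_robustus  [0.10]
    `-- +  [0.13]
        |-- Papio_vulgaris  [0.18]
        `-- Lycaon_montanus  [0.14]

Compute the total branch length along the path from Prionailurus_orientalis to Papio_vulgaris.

1.49

The path runs Prionailurus_orientalis → … → MRCA → … → Papio_vulgaris; the MRCA is the root of the tree.
Branch lengths along that path: 0.27 + 0.12 + 0.06 + 0.24 + 0.30 + 0.19 + 0.13 + 0.18 = 1.49.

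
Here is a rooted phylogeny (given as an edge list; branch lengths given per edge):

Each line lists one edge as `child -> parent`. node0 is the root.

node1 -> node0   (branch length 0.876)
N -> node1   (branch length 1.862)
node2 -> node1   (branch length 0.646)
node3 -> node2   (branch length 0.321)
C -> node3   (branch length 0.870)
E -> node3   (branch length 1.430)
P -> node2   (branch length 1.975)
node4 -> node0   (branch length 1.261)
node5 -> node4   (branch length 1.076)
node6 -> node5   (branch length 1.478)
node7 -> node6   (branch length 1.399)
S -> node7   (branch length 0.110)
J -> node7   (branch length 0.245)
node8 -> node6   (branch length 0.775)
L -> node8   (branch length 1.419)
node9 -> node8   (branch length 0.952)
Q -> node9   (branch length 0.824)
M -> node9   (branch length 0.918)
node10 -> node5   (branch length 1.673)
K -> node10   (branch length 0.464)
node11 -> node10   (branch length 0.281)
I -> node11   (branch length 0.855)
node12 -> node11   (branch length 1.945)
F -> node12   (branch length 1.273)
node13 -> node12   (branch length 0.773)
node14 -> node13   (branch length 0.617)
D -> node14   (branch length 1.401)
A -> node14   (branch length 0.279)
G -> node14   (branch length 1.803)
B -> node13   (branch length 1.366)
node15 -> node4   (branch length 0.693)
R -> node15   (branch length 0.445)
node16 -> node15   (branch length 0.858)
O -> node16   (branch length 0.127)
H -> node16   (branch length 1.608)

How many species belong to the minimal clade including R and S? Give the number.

15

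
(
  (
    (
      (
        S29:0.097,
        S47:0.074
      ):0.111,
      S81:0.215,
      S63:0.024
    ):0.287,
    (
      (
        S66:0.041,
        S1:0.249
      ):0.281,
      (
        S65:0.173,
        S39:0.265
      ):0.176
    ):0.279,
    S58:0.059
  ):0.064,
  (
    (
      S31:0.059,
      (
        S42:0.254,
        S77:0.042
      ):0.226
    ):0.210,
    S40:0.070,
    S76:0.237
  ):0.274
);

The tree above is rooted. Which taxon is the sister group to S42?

S77

S42 attaches to the tree at the node subtending (S42,S77).
The other lineage descending from that same node — the sister group — is the single tip S77.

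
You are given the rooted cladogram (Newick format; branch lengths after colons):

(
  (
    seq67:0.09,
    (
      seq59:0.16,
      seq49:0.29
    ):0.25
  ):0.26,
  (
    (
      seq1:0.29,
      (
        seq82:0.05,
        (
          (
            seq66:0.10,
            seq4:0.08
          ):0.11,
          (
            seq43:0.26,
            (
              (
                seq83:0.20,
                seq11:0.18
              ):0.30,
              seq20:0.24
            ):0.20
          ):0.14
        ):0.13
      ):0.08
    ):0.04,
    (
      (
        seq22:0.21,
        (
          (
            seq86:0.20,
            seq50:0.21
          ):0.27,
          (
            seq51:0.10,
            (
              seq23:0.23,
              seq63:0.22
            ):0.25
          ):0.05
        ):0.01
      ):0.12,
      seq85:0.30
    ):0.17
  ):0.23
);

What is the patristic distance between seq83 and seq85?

1.56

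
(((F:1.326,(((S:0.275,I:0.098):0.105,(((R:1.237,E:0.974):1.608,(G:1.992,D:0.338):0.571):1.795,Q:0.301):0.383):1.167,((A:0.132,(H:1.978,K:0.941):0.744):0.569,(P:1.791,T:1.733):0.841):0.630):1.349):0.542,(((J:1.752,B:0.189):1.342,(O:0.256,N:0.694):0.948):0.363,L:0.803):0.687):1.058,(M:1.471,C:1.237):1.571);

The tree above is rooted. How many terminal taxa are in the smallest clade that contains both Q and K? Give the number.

The MRCA of Q and K is the node subtending (((S,I),(((R,E),(G,D)),Q)),((A,(H,K)),(P,T))).
That clade contains 12 terminal taxa: A, D, E, G, H, I, K, P, Q, R, S, T.

12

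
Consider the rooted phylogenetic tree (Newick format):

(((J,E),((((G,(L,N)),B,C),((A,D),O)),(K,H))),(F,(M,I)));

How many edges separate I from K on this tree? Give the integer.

The MRCA of I and K is the root of the tree.
From I up to that node: 3 branches. From K up to the same node: 4 branches. Total: 3 + 4 = 7.

7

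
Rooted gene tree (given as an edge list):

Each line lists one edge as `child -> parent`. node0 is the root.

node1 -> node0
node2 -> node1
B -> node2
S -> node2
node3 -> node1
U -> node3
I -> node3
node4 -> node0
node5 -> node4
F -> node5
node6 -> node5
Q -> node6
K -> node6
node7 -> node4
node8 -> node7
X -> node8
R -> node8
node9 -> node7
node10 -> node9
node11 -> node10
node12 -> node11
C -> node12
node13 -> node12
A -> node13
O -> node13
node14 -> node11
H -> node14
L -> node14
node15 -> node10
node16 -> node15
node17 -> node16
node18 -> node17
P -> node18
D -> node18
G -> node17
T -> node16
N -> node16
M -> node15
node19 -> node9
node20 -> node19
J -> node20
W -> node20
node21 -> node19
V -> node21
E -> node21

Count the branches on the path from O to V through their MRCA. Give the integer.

8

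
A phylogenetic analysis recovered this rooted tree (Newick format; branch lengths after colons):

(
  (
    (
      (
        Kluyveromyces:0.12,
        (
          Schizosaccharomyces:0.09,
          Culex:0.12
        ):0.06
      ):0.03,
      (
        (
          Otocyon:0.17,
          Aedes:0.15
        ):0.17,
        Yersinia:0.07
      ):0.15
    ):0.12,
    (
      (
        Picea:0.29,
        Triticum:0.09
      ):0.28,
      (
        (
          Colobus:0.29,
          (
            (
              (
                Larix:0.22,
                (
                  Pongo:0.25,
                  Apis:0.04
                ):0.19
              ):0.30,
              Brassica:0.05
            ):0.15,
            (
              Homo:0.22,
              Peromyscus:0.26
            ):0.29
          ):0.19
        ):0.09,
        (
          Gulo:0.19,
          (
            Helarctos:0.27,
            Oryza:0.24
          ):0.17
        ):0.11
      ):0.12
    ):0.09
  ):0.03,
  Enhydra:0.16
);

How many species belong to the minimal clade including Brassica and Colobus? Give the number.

7

The MRCA of Brassica and Colobus is the node subtending (Colobus,(((Larix,(Pongo,Apis)),Brassica),(Homo,Peromyscus))).
That clade contains 7 terminal taxa: Apis, Brassica, Colobus, Homo, Larix, Peromyscus, Pongo.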